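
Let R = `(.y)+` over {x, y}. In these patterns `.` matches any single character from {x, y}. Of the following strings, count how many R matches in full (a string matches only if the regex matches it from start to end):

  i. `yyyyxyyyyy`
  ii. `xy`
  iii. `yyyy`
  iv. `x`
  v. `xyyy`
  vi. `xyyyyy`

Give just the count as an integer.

i → match
ii → match
iii → match
iv → no match — must end with `y`
v → match
vi → match
Total matched: 5

5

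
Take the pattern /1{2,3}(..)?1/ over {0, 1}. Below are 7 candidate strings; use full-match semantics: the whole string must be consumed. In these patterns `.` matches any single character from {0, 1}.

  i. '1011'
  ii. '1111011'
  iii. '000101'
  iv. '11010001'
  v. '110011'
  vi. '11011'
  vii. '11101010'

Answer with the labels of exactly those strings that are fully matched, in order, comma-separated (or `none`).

i. '1011' → no match
ii. '1111011' → no match
iii. '000101' → no match — must start with '1'
iv. '11010001' → no match
v. '110011' → no match
vi. '11011' → match
vii. '11101010' → no match — must end with '1'

vi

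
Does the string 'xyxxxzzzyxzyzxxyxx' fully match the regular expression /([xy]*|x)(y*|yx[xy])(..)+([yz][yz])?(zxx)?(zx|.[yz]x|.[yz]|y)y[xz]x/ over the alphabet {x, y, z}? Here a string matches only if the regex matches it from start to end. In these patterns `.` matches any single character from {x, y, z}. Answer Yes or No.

No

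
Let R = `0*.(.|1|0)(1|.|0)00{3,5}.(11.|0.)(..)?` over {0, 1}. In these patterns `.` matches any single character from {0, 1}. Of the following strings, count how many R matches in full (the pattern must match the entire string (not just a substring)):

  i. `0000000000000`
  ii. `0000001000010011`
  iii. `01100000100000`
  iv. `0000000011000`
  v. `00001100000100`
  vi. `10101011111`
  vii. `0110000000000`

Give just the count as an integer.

5

i → match
ii → match
iii → no match
iv → match
v → match
vi → no match
vii → match
Total matched: 5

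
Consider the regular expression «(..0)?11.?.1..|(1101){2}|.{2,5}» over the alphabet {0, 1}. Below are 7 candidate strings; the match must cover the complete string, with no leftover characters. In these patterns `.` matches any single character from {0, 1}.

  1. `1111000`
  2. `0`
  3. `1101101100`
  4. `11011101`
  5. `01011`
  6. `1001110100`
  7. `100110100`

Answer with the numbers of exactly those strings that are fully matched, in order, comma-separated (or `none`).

1 → no match
2 → no match
3 → match
4 → match
5 → match
6 → match
7 → match

3, 4, 5, 6, 7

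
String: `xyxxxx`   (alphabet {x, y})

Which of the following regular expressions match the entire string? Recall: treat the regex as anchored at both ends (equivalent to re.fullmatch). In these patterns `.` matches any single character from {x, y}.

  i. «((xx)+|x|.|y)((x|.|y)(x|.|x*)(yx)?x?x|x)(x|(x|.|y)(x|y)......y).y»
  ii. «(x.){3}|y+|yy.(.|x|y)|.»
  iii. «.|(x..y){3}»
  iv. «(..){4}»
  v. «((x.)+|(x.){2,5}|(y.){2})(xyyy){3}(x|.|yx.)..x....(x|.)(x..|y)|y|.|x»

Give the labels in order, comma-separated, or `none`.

ii

i → no match — must end with `y`
ii → match
iii → no match
iv → no match
v → no match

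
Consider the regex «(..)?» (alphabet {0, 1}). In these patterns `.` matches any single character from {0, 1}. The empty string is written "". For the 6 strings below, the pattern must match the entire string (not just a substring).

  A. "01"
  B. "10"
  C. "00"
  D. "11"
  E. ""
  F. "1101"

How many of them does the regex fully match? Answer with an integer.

A → match
B → match
C → match
D → match
E → match
F → no match
Total matched: 5

5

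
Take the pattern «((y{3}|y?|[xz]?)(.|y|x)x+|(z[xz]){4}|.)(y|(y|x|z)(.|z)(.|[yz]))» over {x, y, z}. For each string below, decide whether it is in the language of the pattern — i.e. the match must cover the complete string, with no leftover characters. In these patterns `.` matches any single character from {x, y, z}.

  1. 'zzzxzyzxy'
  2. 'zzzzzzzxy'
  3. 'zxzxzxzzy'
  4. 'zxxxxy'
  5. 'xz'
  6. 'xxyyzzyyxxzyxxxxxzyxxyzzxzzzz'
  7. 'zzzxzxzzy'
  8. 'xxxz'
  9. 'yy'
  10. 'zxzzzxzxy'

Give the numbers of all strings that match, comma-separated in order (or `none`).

2, 3, 4, 7, 8, 9, 10

1 → no match
2 → match
3 → match
4 → match
5 → no match
6 → no match
7 → match
8 → match
9 → match
10 → match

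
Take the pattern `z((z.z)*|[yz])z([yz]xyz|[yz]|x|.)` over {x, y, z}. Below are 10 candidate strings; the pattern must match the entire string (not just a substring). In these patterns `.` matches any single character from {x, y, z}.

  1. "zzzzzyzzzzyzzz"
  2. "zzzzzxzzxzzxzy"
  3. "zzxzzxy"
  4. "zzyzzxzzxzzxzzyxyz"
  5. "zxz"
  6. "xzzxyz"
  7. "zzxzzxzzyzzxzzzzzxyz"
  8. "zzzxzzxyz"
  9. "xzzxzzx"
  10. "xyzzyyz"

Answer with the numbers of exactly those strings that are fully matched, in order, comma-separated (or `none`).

1 → no match
2 → no match
3 → no match
4 → match
5 → no match
6 → no match — must start with "z"
7 → no match
8 → no match
9 → no match — must start with "z"
10 → no match — must start with "z"

4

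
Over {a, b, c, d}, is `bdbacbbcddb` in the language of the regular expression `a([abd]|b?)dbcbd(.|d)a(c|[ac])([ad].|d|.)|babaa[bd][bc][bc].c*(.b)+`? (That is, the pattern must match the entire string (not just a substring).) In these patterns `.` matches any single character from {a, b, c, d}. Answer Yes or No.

No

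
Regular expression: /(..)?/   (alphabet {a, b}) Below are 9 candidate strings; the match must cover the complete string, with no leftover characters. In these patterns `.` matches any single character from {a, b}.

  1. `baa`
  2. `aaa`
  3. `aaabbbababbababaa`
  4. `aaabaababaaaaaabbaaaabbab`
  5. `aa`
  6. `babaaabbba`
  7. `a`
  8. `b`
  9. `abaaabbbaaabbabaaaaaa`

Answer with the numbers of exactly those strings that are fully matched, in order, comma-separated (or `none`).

1 → no match
2 → no match
3 → no match
4 → no match
5 → match
6 → no match
7 → no match
8 → no match
9 → no match

5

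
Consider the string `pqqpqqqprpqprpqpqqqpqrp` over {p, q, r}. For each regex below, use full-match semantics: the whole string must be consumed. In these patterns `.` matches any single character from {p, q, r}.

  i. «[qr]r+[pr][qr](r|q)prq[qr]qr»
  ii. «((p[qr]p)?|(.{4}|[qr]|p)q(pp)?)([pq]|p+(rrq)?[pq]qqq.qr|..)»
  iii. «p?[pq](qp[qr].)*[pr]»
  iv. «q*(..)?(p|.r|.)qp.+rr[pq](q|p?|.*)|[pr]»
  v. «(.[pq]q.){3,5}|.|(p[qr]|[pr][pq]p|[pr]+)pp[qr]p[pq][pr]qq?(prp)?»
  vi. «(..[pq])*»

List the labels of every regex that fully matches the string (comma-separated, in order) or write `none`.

i → no match — must end with `qr`
ii → no match
iii → match
iv → no match
v → no match
vi → no match

iii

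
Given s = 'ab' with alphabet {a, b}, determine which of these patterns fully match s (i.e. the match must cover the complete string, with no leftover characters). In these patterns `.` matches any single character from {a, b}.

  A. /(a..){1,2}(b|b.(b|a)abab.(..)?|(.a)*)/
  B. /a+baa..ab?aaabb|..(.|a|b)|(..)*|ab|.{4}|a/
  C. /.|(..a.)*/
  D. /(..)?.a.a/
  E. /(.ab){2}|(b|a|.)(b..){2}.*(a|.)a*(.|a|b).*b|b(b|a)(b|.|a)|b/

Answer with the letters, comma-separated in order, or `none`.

B

A → no match
B → match
C → no match
D → no match — must end with 'a'
E → no match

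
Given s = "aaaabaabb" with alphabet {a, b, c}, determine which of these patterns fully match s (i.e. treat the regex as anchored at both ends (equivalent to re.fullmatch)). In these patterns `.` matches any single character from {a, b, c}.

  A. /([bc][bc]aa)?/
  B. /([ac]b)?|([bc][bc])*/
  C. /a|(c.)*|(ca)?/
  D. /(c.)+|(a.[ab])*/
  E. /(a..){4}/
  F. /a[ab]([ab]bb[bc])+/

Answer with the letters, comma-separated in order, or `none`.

D

A → no match
B → no match
C → no match
D → match
E → no match
F → no match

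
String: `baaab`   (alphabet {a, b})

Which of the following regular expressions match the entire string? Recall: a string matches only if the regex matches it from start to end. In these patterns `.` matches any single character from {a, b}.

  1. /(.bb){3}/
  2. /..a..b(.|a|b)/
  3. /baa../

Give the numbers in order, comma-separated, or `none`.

1 → no match — must end with `bb`
2 → no match
3 → match

3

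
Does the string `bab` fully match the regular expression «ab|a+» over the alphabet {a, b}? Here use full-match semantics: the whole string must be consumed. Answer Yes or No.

No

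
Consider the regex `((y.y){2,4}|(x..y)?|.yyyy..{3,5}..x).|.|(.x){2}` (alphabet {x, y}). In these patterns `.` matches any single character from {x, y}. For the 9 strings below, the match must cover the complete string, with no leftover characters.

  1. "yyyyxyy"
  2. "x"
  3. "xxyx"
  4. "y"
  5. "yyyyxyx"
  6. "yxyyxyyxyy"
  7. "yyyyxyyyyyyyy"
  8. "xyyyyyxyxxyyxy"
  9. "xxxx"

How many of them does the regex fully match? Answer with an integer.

1 → match
2 → match
3 → match
4 → match
5 → match
6 → match
7 → match
8 → match
9 → match
Total matched: 9

9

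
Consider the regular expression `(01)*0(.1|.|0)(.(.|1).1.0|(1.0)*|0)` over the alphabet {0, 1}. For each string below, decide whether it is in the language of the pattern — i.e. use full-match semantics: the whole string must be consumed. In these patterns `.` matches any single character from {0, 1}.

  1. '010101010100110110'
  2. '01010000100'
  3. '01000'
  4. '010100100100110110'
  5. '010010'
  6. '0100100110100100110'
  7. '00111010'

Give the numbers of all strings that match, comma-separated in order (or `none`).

1 → match
2 → no match
3 → match
4 → match
5 → match
6 → match
7 → no match

1, 3, 4, 5, 6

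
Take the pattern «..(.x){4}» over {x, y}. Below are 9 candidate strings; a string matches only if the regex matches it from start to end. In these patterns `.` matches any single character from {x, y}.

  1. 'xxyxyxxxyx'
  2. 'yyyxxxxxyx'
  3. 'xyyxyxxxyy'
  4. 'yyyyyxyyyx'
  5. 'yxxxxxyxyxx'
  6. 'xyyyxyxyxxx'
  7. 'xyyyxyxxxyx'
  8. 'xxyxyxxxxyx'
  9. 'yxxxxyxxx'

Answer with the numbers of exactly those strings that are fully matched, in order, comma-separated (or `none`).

1 → match
2 → match
3 → no match — must end with 'x'
4 → no match
5 → no match
6 → no match
7 → no match
8 → no match
9 → no match

1, 2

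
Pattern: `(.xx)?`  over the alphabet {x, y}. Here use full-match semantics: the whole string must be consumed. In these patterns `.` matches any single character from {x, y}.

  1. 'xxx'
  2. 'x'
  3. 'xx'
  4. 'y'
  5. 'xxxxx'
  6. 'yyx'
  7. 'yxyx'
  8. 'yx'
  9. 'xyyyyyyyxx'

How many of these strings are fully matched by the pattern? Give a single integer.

1

1 → match
2 → no match
3 → no match
4 → no match
5 → no match
6 → no match
7 → no match
8 → no match
9 → no match
Total matched: 1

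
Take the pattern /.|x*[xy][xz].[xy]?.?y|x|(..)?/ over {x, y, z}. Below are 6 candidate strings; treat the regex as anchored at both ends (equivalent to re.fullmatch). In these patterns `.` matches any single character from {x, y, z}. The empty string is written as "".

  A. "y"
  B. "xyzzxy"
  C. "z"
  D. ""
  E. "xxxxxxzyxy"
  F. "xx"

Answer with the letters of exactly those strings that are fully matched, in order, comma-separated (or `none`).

A → match
B → match
C → match
D → match
E → match
F → match

A, B, C, D, E, F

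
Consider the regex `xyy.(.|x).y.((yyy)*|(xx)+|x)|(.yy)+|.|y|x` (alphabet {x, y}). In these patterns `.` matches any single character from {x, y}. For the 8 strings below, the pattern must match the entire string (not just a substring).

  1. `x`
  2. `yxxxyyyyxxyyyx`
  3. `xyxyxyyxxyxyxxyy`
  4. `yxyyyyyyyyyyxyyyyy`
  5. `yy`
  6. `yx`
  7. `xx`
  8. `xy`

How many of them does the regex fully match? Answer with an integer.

1

1 → match
2 → no match
3 → no match
4 → no match
5 → no match
6 → no match
7 → no match
8 → no match
Total matched: 1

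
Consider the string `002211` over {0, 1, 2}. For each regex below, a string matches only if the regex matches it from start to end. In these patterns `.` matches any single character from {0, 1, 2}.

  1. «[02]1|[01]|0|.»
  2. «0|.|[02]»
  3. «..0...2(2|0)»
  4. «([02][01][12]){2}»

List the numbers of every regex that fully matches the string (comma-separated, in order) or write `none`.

1 → no match
2 → no match
3 → no match
4 → match

4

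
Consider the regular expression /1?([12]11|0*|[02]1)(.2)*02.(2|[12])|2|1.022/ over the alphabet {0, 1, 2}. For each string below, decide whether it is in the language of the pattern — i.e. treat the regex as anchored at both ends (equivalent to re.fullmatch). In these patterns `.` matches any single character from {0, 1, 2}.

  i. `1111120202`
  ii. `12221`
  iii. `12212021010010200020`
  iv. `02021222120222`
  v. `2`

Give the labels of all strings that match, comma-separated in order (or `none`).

i, iv, v

i → match
ii → no match
iii → no match
iv → match
v → match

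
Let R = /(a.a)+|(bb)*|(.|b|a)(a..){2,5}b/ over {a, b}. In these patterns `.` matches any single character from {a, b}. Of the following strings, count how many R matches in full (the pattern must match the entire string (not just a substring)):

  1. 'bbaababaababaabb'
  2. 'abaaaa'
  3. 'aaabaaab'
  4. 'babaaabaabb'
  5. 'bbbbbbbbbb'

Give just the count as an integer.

4

1 → no match
2 → match
3 → match
4 → match
5 → match
Total matched: 4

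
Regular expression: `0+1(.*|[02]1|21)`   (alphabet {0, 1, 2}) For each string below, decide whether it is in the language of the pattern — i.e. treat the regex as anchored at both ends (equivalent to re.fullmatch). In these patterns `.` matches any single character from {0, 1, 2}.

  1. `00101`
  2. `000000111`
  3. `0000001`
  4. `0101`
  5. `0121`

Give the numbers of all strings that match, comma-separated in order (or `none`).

1. `00101` → match
2. `000000111` → match
3. `0000001` → match
4. `0101` → match
5. `0121` → match

1, 2, 3, 4, 5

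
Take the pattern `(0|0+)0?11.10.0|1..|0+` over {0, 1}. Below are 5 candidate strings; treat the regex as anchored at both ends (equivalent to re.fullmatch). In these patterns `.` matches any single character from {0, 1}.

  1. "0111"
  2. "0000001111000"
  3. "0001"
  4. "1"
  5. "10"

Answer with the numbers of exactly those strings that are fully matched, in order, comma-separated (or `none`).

1. "0111" → no match
2 → match
3. "0001" → no match
4. "1" → no match
5. "10" → no match

2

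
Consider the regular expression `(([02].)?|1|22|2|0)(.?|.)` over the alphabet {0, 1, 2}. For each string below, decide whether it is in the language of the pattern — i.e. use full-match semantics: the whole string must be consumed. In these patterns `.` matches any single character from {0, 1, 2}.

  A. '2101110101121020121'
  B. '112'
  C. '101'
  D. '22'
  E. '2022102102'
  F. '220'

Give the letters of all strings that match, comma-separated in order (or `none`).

D, F

A → no match
B → no match
C → no match
D → match
E → no match
F → match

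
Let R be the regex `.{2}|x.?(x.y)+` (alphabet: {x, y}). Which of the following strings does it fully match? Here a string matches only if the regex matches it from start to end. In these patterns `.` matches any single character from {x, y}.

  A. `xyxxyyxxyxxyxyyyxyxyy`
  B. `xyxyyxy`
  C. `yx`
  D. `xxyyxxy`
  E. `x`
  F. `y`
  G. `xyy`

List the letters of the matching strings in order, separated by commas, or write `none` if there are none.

A → no match
B → no match
C → match
D → match
E → no match
F → no match
G → no match

C, D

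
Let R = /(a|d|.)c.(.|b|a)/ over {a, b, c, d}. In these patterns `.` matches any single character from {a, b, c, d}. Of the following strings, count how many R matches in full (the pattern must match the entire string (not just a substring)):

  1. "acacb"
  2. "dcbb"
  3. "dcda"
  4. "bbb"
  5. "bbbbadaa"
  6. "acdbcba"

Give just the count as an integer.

2

1 → no match
2 → match
3 → match
4 → no match
5 → no match
6 → no match
Total matched: 2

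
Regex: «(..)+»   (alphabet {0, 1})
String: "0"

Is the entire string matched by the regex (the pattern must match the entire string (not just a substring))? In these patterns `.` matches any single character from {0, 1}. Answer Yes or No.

No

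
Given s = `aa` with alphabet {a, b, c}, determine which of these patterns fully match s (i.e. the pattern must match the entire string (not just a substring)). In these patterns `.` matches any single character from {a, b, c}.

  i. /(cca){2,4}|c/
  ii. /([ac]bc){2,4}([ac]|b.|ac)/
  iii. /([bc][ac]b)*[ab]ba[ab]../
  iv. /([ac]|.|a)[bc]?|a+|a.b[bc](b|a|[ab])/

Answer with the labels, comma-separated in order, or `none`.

i → no match
ii → no match
iii → no match
iv → match

iv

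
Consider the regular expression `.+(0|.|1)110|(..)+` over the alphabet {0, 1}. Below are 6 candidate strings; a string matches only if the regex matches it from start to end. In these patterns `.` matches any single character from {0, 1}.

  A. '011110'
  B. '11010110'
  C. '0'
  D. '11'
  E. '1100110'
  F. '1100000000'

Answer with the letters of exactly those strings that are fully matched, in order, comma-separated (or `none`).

A → match
B → match
C → no match
D → match
E → match
F → match

A, B, D, E, F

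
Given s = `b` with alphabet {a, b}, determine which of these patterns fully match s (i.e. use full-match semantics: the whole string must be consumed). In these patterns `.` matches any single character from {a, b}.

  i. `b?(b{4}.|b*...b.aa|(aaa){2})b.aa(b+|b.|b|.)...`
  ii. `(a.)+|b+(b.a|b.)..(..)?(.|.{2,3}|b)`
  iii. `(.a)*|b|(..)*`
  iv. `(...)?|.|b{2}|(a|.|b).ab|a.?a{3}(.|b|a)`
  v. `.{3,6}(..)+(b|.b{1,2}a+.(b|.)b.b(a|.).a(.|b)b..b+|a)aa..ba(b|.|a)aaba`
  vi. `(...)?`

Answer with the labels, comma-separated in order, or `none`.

i → no match
ii → no match
iii → match
iv → match
v → no match — must end with `aaba`
vi → no match

iii, iv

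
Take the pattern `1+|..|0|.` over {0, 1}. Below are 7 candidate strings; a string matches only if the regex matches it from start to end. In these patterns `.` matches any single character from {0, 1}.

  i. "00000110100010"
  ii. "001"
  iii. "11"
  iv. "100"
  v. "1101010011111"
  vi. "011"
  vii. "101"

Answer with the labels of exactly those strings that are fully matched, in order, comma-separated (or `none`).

iii

i → no match
ii. "001" → no match
iii. "11" → match
iv. "100" → no match
v → no match
vi. "011" → no match
vii. "101" → no match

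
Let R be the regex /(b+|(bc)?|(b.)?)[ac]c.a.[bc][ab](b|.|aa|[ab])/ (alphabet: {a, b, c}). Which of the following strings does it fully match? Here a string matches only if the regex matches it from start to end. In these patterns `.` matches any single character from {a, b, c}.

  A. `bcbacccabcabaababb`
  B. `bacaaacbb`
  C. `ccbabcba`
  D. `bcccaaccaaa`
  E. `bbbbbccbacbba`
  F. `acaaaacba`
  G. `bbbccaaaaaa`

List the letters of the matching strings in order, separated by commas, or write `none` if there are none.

B, C, D, E

A → no match
B. `bacaaacbb` → match
C. `ccbabcba` → match
D. `bcccaaccaaa` → match
E → match
F. `acaaaacba` → no match
G. `bbbccaaaaaa` → no match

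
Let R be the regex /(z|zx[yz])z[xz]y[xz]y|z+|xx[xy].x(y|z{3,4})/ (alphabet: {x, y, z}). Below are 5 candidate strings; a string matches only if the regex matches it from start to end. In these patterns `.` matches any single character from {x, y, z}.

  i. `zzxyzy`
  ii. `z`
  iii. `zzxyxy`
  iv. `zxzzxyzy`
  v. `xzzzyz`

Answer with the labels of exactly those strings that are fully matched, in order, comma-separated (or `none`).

i, ii, iii, iv

i. `zzxyzy` → match
ii. `z` → match
iii. `zzxyxy` → match
iv. `zxzzxyzy` → match
v. `xzzzyz` → no match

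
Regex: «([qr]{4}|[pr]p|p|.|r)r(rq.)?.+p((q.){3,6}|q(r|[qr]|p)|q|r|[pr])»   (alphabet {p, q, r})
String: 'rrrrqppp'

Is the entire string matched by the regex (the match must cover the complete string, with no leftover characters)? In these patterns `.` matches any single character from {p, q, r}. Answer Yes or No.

Yes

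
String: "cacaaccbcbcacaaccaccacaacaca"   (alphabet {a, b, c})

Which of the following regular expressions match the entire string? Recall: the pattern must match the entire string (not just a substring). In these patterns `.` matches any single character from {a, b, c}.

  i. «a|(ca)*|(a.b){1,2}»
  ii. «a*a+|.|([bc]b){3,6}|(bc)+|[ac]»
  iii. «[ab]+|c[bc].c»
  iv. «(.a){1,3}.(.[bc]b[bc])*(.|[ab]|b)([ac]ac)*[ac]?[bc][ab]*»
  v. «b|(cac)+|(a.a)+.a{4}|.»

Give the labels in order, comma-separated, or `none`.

i → no match
ii → no match
iii → no match
iv → match
v → no match

iv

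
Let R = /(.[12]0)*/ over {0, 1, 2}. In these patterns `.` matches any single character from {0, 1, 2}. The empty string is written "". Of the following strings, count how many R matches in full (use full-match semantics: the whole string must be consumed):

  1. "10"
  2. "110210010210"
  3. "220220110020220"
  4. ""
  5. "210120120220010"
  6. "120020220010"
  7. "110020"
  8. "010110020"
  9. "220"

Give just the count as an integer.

1 → no match
2 → match
3 → match
4 → match
5 → match
6 → match
7 → match
8 → match
9 → match
Total matched: 8

8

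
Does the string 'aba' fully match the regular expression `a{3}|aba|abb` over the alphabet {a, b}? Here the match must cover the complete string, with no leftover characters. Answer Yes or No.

Yes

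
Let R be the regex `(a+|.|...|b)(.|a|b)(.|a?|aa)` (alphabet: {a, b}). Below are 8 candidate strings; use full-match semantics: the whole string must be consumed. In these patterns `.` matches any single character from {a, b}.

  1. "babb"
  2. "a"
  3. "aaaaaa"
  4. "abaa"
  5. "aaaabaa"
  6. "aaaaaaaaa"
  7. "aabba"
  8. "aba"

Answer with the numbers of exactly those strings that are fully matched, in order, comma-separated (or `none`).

1, 3, 4, 5, 6, 7, 8

1. "babb" → match
2. "a" → no match
3. "aaaaaa" → match
4. "abaa" → match
5. "aaaabaa" → match
6. "aaaaaaaaa" → match
7. "aabba" → match
8. "aba" → match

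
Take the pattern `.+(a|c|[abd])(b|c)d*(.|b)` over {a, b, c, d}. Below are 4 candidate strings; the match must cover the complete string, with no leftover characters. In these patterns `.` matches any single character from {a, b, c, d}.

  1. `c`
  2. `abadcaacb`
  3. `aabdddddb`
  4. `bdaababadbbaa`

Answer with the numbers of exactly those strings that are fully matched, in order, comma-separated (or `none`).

2, 3

1 → no match
2 → match
3 → match
4 → no match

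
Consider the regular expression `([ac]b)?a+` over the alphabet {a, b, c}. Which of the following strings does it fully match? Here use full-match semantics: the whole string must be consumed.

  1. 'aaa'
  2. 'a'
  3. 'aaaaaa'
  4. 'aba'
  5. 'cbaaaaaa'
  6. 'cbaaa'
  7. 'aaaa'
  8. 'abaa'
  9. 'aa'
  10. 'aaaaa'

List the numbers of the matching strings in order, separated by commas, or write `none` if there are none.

1. 'aaa' → match
2. 'a' → match
3. 'aaaaaa' → match
4. 'aba' → match
5. 'cbaaaaaa' → match
6. 'cbaaa' → match
7. 'aaaa' → match
8. 'abaa' → match
9. 'aa' → match
10. 'aaaaa' → match

1, 2, 3, 4, 5, 6, 7, 8, 9, 10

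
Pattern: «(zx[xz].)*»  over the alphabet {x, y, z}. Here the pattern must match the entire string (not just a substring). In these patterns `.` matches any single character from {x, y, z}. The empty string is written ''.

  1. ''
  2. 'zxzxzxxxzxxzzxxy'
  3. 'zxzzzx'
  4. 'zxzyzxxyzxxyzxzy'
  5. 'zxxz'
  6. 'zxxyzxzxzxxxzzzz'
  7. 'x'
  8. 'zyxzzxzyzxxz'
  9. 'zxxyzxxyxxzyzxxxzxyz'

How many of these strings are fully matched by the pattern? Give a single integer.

4

1 → match
2 → match
3 → no match
4 → match
5 → match
6 → no match
7 → no match
8 → no match
9 → no match
Total matched: 4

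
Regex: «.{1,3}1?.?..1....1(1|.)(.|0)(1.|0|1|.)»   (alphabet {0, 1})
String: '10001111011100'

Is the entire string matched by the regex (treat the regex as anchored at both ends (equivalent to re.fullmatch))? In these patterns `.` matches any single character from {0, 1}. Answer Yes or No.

Yes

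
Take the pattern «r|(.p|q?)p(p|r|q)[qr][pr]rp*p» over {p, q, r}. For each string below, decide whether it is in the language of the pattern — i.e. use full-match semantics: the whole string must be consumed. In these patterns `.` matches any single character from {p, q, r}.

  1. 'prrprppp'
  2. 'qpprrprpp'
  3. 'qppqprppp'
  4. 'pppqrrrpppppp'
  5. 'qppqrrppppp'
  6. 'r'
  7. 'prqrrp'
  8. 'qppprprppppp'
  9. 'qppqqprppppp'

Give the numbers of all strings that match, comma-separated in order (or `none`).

1, 2, 3, 4, 5, 6, 7, 8, 9

1 → match
2 → match
3 → match
4 → match
5 → match
6 → match
7 → match
8 → match
9 → match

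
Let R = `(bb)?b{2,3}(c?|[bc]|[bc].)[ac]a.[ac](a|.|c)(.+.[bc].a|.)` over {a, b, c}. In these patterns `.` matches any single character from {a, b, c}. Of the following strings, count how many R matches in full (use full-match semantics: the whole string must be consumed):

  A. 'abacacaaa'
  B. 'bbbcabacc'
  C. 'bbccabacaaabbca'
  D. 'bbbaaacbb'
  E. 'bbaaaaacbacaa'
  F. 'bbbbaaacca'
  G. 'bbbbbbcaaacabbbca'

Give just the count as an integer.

6

A → no match
B → match
C → match
D → match
E → match
F → match
G → match
Total matched: 6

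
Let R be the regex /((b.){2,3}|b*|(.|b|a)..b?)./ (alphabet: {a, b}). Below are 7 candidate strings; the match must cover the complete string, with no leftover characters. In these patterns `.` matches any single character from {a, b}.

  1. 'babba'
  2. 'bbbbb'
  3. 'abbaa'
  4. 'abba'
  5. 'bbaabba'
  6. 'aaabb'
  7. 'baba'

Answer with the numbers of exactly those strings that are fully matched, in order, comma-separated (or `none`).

1, 2, 4, 6, 7

1 → match
2 → match
3 → no match
4 → match
5 → no match
6 → match
7 → match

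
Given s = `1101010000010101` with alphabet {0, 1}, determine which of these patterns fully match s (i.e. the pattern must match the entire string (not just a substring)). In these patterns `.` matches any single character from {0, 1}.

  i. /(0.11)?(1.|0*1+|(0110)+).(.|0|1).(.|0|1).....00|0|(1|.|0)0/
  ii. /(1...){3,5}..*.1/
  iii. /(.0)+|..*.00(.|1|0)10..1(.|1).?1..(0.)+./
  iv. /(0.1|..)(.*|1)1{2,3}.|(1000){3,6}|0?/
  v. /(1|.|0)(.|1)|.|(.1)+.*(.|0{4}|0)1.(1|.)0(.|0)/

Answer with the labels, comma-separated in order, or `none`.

v

i → no match
ii → no match
iii → no match
iv → no match
v → match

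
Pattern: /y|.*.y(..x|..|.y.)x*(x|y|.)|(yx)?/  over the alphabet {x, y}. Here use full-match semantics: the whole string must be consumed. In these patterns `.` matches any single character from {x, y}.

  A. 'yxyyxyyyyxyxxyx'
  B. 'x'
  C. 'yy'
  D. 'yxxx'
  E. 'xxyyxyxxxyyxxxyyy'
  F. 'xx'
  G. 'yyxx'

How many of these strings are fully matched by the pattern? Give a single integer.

A → no match
B → no match
C → no match
D → no match
E → no match
F → no match
G → no match
Total matched: 0

0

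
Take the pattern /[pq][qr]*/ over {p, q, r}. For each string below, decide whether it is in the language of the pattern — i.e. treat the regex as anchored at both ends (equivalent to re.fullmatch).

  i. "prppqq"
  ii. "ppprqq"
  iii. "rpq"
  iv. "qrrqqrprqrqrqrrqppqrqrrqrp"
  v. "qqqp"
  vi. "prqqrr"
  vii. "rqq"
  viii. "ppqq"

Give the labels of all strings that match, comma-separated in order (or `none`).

vi

i. "prppqq" → no match
ii. "ppprqq" → no match
iii. "rpq" → no match
iv → no match
v. "qqqp" → no match
vi. "prqqrr" → match
vii. "rqq" → no match
viii. "ppqq" → no match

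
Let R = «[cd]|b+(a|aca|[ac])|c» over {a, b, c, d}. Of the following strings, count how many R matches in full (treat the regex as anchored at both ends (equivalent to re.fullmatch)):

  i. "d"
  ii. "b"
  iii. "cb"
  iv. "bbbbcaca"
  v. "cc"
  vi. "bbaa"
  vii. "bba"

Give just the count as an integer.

i → match
ii → no match
iii → no match
iv → no match
v → no match
vi → no match
vii → match
Total matched: 2

2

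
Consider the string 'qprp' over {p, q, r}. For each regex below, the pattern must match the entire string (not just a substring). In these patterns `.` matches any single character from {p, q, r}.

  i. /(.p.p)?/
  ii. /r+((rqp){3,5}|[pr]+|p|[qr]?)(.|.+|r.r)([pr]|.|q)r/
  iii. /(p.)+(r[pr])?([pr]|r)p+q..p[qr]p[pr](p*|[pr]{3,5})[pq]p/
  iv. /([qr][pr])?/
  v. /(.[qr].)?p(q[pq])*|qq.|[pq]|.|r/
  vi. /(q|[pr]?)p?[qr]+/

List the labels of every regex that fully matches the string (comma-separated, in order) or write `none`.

i

i → match
ii → no match — must start with 'r'
iii → no match — must start with 'p'
iv → no match
v → no match
vi → no match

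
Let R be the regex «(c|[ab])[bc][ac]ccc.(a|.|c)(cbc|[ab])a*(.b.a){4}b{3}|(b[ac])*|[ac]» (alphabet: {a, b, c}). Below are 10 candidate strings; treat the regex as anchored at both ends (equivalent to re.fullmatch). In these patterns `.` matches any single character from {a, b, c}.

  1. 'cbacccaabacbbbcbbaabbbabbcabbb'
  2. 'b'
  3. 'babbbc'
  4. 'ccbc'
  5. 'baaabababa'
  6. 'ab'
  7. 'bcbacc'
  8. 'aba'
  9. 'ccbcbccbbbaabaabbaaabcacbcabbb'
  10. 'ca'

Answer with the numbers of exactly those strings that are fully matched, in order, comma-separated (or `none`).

none

1 → no match
2. 'b' → no match
3. 'babbbc' → no match
4. 'ccbc' → no match
5. 'baaabababa' → no match
6. 'ab' → no match
7. 'bcbacc' → no match
8. 'aba' → no match
9 → no match
10. 'ca' → no match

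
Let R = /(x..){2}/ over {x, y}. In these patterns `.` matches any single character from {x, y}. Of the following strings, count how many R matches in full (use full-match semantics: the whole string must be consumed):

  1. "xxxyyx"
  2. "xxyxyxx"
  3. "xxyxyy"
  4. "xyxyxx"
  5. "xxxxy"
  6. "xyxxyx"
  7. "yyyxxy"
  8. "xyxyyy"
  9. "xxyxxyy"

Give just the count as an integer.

2

1. "xxxyyx" → no match
2. "xxyxyxx" → no match
3. "xxyxyy" → match
4. "xyxyxx" → no match
5. "xxxxy" → no match
6. "xyxxyx" → match
7. "yyyxxy" → no match — must start with "x"
8. "xyxyyy" → no match
9. "xxyxxyy" → no match
Total matched: 2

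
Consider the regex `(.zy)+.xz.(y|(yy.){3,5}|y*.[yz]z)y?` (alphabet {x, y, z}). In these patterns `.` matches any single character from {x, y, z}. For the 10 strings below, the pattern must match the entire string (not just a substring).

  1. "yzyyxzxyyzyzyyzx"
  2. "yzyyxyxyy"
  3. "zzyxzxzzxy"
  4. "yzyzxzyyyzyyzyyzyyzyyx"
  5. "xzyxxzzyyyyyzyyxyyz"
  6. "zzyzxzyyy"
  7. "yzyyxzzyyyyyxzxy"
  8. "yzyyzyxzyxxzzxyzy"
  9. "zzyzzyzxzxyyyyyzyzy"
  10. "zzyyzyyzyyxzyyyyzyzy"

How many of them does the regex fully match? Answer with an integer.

6

1 → no match
2. "yzyyxyxyy" → no match
3. "zzyxzxzzxy" → no match
4 → match
5 → match
6. "zzyzxzyyy" → match
7 → no match
8 → match
9 → match
10 → match
Total matched: 6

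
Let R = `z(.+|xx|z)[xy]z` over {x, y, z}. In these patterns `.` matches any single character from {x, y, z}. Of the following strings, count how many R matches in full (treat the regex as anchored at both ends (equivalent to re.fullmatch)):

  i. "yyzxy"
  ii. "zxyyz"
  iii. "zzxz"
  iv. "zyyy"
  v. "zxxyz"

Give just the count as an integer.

3

i. "yyzxy" → no match — must start with "z"
ii. "zxyyz" → match
iii. "zzxz" → match
iv. "zyyy" → no match — must end with "z"
v. "zxxyz" → match
Total matched: 3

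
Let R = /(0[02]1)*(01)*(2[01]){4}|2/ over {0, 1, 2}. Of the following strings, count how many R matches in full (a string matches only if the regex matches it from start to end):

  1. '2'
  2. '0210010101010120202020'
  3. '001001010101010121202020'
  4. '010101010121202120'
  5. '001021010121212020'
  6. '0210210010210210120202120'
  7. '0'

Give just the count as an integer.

1 → match
2 → match
3 → match
4 → match
5 → match
6 → match
7 → no match
Total matched: 6

6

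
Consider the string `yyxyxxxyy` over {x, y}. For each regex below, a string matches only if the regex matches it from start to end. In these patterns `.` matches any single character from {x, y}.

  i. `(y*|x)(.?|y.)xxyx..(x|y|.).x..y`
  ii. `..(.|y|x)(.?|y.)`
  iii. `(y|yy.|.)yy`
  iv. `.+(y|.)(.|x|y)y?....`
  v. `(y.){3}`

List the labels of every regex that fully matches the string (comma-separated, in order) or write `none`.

i → no match
ii → no match
iii → no match
iv → match
v → no match

iv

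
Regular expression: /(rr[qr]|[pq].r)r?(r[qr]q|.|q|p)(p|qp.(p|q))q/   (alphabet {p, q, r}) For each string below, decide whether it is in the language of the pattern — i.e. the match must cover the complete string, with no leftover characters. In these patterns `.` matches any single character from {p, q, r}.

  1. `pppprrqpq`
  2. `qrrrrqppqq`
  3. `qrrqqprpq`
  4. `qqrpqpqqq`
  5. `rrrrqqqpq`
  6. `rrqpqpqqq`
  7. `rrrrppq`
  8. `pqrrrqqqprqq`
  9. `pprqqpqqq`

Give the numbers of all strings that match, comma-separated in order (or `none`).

2, 3, 4, 6, 7, 8, 9

1 → no match
2 → match
3 → match
4 → match
5 → no match
6 → match
7 → match
8 → match
9 → match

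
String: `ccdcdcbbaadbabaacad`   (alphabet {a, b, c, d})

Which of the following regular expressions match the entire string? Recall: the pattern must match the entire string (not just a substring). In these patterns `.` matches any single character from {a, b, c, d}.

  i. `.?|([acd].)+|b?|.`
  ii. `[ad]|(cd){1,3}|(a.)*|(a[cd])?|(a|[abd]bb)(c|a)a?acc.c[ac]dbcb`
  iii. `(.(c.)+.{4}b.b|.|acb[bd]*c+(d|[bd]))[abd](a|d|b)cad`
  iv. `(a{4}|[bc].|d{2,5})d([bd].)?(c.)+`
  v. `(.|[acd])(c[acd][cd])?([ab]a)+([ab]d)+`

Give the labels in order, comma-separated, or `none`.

iii

i → no match
ii → no match
iii → match
iv → no match
v → no match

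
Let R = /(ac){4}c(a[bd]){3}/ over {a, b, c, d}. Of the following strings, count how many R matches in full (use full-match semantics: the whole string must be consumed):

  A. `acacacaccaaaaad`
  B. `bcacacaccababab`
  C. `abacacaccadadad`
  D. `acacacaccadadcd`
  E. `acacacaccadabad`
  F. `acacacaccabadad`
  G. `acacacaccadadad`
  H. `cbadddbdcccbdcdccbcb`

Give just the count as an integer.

3

A → no match
B → no match — must start with `ac`
C → no match — must start with `ac`
D → no match
E → match
F → match
G → match
H → no match — must start with `ac`
Total matched: 3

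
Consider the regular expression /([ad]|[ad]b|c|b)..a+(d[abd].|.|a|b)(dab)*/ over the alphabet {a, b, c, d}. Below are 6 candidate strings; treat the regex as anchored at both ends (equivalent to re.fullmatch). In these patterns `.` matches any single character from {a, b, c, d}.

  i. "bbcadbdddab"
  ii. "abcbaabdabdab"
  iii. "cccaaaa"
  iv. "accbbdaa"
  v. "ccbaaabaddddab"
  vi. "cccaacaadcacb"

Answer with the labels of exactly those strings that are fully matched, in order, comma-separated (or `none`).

ii, iii

i → no match
ii → match
iii → match
iv → no match
v → no match
vi → no match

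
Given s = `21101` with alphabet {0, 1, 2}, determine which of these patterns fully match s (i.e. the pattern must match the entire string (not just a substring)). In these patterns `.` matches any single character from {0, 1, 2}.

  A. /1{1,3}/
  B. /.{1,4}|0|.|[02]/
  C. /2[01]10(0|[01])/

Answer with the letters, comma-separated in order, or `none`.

C

A → no match — must start with `1`
B → no match
C → match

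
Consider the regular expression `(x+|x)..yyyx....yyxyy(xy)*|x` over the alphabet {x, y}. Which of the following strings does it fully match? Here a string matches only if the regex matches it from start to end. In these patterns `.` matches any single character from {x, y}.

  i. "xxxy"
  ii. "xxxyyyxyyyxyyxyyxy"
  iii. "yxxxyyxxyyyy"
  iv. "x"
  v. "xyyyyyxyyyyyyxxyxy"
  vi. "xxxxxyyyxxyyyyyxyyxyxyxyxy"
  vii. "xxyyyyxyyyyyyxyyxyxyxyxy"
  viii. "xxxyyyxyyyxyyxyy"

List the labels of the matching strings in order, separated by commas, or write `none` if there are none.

i → no match
ii → match
iii → no match — must start with "x"
iv → match
v → no match
vi → match
vii → match
viii → match

ii, iv, vi, vii, viii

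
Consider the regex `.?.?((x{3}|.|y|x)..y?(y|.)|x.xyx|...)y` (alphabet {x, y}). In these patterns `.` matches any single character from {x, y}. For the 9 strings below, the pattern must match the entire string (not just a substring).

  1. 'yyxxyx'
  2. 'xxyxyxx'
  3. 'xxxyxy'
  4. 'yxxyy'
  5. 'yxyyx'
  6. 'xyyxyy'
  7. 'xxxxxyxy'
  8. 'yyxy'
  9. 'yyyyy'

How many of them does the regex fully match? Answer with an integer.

1 → no match — must end with 'y'
2 → no match — must end with 'y'
3 → match
4 → match
5 → no match — must end with 'y'
6 → match
7 → match
8 → match
9 → match
Total matched: 6

6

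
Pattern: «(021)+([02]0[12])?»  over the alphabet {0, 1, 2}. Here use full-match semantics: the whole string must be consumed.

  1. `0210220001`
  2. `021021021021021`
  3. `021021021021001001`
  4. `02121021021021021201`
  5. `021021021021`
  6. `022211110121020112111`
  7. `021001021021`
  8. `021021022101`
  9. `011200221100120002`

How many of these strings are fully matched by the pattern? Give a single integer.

2

1 → no match
2 → match
3 → no match
4 → no match
5 → match
6 → no match — must start with `021`
7 → no match
8 → no match
9 → no match — must start with `021`
Total matched: 2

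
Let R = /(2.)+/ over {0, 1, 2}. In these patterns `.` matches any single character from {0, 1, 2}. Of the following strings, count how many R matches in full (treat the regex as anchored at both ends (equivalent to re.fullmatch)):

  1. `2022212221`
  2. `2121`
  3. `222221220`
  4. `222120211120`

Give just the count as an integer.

1 → match
2 → match
3 → no match
4 → no match
Total matched: 2

2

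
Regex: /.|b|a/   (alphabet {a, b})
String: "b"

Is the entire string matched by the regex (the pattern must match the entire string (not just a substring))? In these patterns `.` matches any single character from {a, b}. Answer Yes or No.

Yes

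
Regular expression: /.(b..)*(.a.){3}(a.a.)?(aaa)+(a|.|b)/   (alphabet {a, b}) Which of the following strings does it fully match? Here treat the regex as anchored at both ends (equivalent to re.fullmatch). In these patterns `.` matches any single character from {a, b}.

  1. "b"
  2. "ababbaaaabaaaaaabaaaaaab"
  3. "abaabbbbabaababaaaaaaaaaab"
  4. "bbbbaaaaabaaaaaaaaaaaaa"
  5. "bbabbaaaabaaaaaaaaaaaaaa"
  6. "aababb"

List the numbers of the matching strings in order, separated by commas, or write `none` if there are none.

2, 4, 5

1. "b" → no match
2 → match
3 → no match
4 → match
5 → match
6. "aababb" → no match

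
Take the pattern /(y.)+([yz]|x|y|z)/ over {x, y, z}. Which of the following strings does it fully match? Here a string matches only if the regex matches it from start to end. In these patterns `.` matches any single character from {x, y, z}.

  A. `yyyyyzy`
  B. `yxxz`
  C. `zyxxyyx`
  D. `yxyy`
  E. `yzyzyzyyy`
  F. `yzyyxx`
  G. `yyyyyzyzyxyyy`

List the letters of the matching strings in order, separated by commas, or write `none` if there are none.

A → match
B → no match
C → no match — must start with `y`
D → no match
E → match
F → no match
G → match

A, E, G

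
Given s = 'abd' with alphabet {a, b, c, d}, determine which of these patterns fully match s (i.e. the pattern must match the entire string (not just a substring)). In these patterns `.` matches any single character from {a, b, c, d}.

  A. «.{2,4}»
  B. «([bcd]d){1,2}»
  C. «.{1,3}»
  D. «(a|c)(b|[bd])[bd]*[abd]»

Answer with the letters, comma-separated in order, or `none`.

A, C, D

A → match
B → no match
C → match
D → match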